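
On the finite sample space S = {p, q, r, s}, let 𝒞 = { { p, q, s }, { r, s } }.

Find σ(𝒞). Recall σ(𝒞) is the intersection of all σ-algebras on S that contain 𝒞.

Initial family (4 sets): { {}, { r, s }, { p, q, s }, S }.
Step 1. New:
  { r }  = { p, q, s }ᶜ
  { p, q }  = { r, s }ᶜ
  (now 6)
Step 2 adds 1:
  { p, q, r }  = { r } ∪ { p, q }
  (now 7)
Step 3 adds 1:
  { s }  = { p, q, r }ᶜ
  (now 8)
Step 4: closed — nothing new.

σ(𝒞) = { {}, { r }, { s }, { p, q }, { r, s }, { p, q, r }, { p, q, s }, S }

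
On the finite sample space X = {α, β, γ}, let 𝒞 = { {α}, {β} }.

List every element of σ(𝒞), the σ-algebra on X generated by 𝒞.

Take S₀ = 𝒞 ∪ {∅, X} = { ∅, {α}, {β}, X }.
Round 1 (3 new):
  {α,β}  = {α} ∪ {β}
  {α,γ}  = X∖{β}
  {β,γ}  = X∖{α}
  |family| = 7
Round 2: +1 →
  {γ}  = X∖{α,β}
  |family| = 8
Round 3: closed — nothing new.

Therefore σ(𝒞) = { ∅, {α}, {β}, {γ}, {α,β}, {α,γ}, {β,γ}, X } (|σ(𝒞)| = 8).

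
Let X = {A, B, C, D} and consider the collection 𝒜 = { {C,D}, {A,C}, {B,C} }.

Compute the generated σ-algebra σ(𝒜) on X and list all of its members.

Answer: σ(𝒜) = { ∅, {A}, {B}, {C}, {D}, {A,B}, {A,C}, {A,D}, {B,C}, {B,D}, {C,D}, {A,B,C}, {A,B,D}, {A,C,D}, {B,C,D}, X }

Working:
Seed the family with 𝒜 together with ∅ and X: { ∅, {A,C}, {B,C}, {C,D}, X }.
Round 1: +6 →
  {A,B}  = {C,D}ᶜ
  {A,D}  = {B,C}ᶜ
  {B,D}  = {A,C}ᶜ
  {A,B,C}  = {B,C} ∪ {A,C}
  {A,C,D}  = {C,D} ∪ {A,C}
  {B,C,D}  = {C,D} ∪ {B,C}
  |family| = 11
Round 2: +4 →
  {A}  = {B,C,D}ᶜ
  {B}  = {A,C,D}ᶜ
  {D}  = {A,B,C}ᶜ
  {A,B,D}  = {A,B} ∪ {A,D}
  |family| = 15
Round 3: +1 →
  {C}  = {A,B,D}ᶜ
  |family| = 16
Round 4: closed — nothing new.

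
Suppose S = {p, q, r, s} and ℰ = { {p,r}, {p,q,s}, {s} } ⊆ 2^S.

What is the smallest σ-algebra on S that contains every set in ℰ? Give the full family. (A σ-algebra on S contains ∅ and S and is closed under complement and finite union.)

Initial family (5 sets): { ∅, {s}, {p,r}, {p,q,s}, S }.
Step 1. New:
  {r}  = ᶜ of {p,q,s}
  {q,s}  = ᶜ of {p,r}
  {p,q,r}  = ᶜ of {s}
  {p,r,s}  = {p,r} ∪ {s}
  |family| = 9
Step 2: 3 new —
  {q}  = ᶜ of {p,r,s}
  {r,s}  = {r} ∪ {s}
  {q,r,s}  = {r} ∪ {q,s}
  |family| = 12
Step 3 adds 3:
  {p}  = ᶜ of {q,r,s}
  {p,q}  = ᶜ of {r,s}
  {q,r}  = {r} ∪ {q}
  |family| = 15
Step 4: +1 →
  {p,s}  = ᶜ of {q,r}
  |family| = 16
Step 5: stable.

|σ(ℰ)| = 16.  σ(ℰ) = { ∅, {p}, {q}, {r}, {s}, {p,q}, {p,r}, {p,s}, {q,r}, {q,s}, {r,s}, {p,q,r}, {p,q,s}, {p,r,s}, {q,r,s}, S }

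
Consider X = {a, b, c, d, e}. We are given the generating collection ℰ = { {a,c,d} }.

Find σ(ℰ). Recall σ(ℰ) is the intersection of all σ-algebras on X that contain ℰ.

Start: ℰ ∪ {∅, X} = { {}, {a,c,d}, X }.
Iteration 1 (1 new):
  {b,e}  = {a,c,d}ᶜ
  (now 4)
Iteration 2: stable.

Hence σ(ℰ) has 4 members: { {}, {b,e}, {a,c,d}, X }.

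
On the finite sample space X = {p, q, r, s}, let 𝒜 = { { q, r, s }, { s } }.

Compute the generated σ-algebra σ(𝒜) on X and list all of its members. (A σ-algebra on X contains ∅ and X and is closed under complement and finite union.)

σ(𝒜) = { ∅, { p }, { s }, { p, s }, { q, r }, { p, q, r }, { q, r, s }, X }

Check:
Take S₀ = 𝒜 ∪ {∅, X} = { ∅, { s }, { q, r, s }, X }.
Round 1 adds 2:
  { p }  = X∖{ q, r, s }
  { p, q, r }  = X∖{ s }
  [6 total]
Round 2. New:
  { p, s }  = { s } ∪ { p }
  [7 total]
Round 3: 1 new —
  { q, r }  = X∖{ p, s }
  [8 total]
Round 4: no new sets; the family is a σ-algebra.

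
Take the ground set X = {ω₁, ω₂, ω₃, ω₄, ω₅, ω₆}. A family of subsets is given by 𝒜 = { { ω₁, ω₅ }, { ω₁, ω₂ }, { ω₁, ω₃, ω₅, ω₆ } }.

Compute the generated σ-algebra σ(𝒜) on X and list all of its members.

σ(𝒜) = { {  }, { ω₁ }, { ω₂ }, { ω₄ }, { ω₅ }, { ω₁, ω₂ }, { ω₁, ω₄ }, { ω₁, ω₅ }, { ω₂, ω₄ }, { ω₂, ω₅ }, { ω₃, ω₆ }, { ω₄, ω₅ }, { ω₁, ω₂, ω₄ }, { ω₁, ω₂, ω₅ }, { ω₁, ω₃, ω₆ }, { ω₁, ω₄, ω₅ }, { ω₂, ω₃, ω₆ }, { ω₂, ω₄, ω₅ }, { ω₃, ω₄, ω₆ }, { ω₃, ω₅, ω₆ }, { ω₁, ω₂, ω₃, ω₆ }, { ω₁, ω₂, ω₄, ω₅ }, { ω₁, ω₃, ω₄, ω₆ }, { ω₁, ω₃, ω₅, ω₆ }, { ω₂, ω₃, ω₄, ω₆ }, { ω₂, ω₃, ω₅, ω₆ }, { ω₃, ω₄, ω₅, ω₆ }, { ω₁, ω₂, ω₃, ω₄, ω₆ }, { ω₁, ω₂, ω₃, ω₅, ω₆ }, { ω₁, ω₃, ω₄, ω₅, ω₆ }, { ω₂, ω₃, ω₄, ω₅, ω₆ }, X }

Check:
Initial family (5 sets): { {  }, { ω₁, ω₂ }, { ω₁, ω₅ }, { ω₁, ω₃, ω₅, ω₆ }, X }.
Round 1. New:
  { ω₂, ω₄ }  = X∖{ ω₁, ω₃, ω₅, ω₆ }
  { ω₁, ω₂, ω₅ }  = { ω₁, ω₂ } ∪ { ω₁, ω₅ }
  { ω₂, ω₃, ω₄, ω₆ }  = X∖{ ω₁, ω₅ }
  { ω₃, ω₄, ω₅, ω₆ }  = X∖{ ω₁, ω₂ }
  { ω₁, ω₂, ω₃, ω₅, ω₆ }  = { ω₁, ω₃, ω₅, ω₆ } ∪ { ω₁, ω₂ }
  |family| = 10
Round 2 (7 new):
  { ω₄ }  = X∖{ ω₁, ω₂, ω₃, ω₅, ω₆ }
  { ω₁, ω₂, ω₄ }  = { ω₁, ω₂ } ∪ { ω₂, ω₄ }
  { ω₃, ω₄, ω₆ }  = X∖{ ω₁, ω₂, ω₅ }
  { ω₁, ω₂, ω₄, ω₅ }  = { ω₁, ω₂, ω₅ } ∪ { ω₂, ω₄ }
  { ω₁, ω₂, ω₃, ω₄, ω₆ }  = { ω₁, ω₂ } ∪ { ω₂, ω₃, ω₄, ω₆ }
  { ω₁, ω₃, ω₄, ω₅, ω₆ }  = { ω₁, ω₃, ω₅, ω₆ } ∪ { ω₃, ω₄, ω₅, ω₆ }
  { ω₂, ω₃, ω₄, ω₅, ω₆ }  = { ω₃, ω₄, ω₅, ω₆ } ∪ { ω₂, ω₃, ω₄, ω₆ }
  |family| = 17
Round 3 adds 6:
  { ω₁ }  = X∖{ ω₂, ω₃, ω₄, ω₅, ω₆ }
  { ω₂ }  = X∖{ ω₁, ω₃, ω₄, ω₅, ω₆ }
  { ω₅ }  = X∖{ ω₁, ω₂, ω₃, ω₄, ω₆ }
  { ω₃, ω₆ }  = X∖{ ω₁, ω₂, ω₄, ω₅ }
  { ω₁, ω₄, ω₅ }  = { ω₁, ω₅ } ∪ { ω₄ }
  { ω₃, ω₅, ω₆ }  = X∖{ ω₁, ω₂, ω₄ }
  |family| = 23
Round 4: +9 →
  { ω₁, ω₄ }  = { ω₁ } ∪ { ω₄ }
  { ω₂, ω₅ }  = { ω₂ } ∪ { ω₅ }
  { ω₄, ω₅ }  = { ω₅ } ∪ { ω₄ }
  { ω₁, ω₃, ω₆ }  = { ω₁ } ∪ { ω₃, ω₆ }
  { ω₂, ω₃, ω₆ }  = X∖{ ω₁, ω₄, ω₅ }
  { ω₂, ω₄, ω₅ }  = { ω₅ } ∪ { ω₂, ω₄ }
  { ω₁, ω₂, ω₃, ω₆ }  = { ω₁, ω₂ } ∪ { ω₃, ω₆ }
  { ω₁, ω₃, ω₄, ω₆ }  = { ω₁ } ∪ { ω₃, ω₄, ω₆ }
  { ω₂, ω₃, ω₅, ω₆ }  = { ω₂ } ∪ { ω₃, ω₅, ω₆ }
  |family| = 32
Round 5 adds nothing — fixpoint reached.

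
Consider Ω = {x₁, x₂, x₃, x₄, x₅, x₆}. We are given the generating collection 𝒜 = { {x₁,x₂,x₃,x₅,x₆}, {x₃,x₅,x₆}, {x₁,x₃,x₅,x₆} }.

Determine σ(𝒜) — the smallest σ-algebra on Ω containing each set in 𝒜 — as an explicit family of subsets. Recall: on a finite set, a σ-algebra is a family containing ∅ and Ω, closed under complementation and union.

Initial family (5 sets): { {}, {x₃,x₅,x₆}, {x₁,x₃,x₅,x₆}, {x₁,x₂,x₃,x₅,x₆}, Ω }.
Pass 1 adds 3:
  {x₄}  = {x₁,x₂,x₃,x₅,x₆}ᶜ
  {x₂,x₄}  = {x₁,x₃,x₅,x₆}ᶜ
  {x₁,x₂,x₄}  = {x₃,x₅,x₆}ᶜ
  [8 total]
Pass 2: +3 →
  {x₃,x₄,x₅,x₆}  = {x₄} ∪ {x₃,x₅,x₆}
  {x₁,x₃,x₄,x₅,x₆}  = {x₁,x₃,x₅,x₆} ∪ {x₄}
  {x₂,x₃,x₄,x₅,x₆}  = {x₂,x₄} ∪ {x₃,x₅,x₆}
  [11 total]
Pass 3. New:
  {x₁}  = {x₂,x₃,x₄,x₅,x₆}ᶜ
  {x₂}  = {x₁,x₃,x₄,x₅,x₆}ᶜ
  {x₁,x₂}  = {x₃,x₄,x₅,x₆}ᶜ
  [14 total]
Pass 4: 2 new —
  {x₁,x₄}  = {x₁} ∪ {x₄}
  {x₂,x₃,x₅,x₆}  = {x₃,x₅,x₆} ∪ {x₂}
  [16 total]
Pass 5: no new sets; the family is a σ-algebra.

|σ(𝒜)| = 16.  σ(𝒜) = { {}, {x₁}, {x₂}, {x₄}, {x₁,x₂}, {x₁,x₄}, {x₂,x₄}, {x₁,x₂,x₄}, {x₃,x₅,x₆}, {x₁,x₃,x₅,x₆}, {x₂,x₃,x₅,x₆}, {x₃,x₄,x₅,x₆}, {x₁,x₂,x₃,x₅,x₆}, {x₁,x₃,x₄,x₅,x₆}, {x₂,x₃,x₄,x₅,x₆}, Ω }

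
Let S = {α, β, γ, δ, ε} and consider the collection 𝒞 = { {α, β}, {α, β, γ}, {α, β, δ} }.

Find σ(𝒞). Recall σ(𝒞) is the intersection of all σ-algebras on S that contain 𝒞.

Seed the family with 𝒞 together with ∅ and S: { ∅, {α, β}, {α, β, γ}, {α, β, δ}, S }.
Iteration 1: +4 →
  {γ, ε}  = complement {α, β, δ}
  {δ, ε}  = complement {α, β, γ}
  {γ, δ, ε}  = complement {α, β}
  {α, β, γ, δ}  = {α, β, γ} ∪ {α, β, δ}
  (now 9)
Iteration 2. New:
  {ε}  = complement {α, β, γ, δ}
  {α, β, γ, ε}  = {α, β, γ} ∪ {γ, ε}
  {α, β, δ, ε}  = {α, β} ∪ {δ, ε}
  (now 12)
Iteration 3 adds 3:
  {γ}  = complement {α, β, δ, ε}
  {δ}  = complement {α, β, γ, ε}
  {α, β, ε}  = {α, β} ∪ {ε}
  (now 15)
Iteration 4. New:
  {γ, δ}  = complement {α, β, ε}
  (now 16)
Iteration 5: no new sets; the family is a σ-algebra.

|σ(𝒞)| = 16.  σ(𝒞) = { ∅, {γ}, {δ}, {ε}, {α, β}, {γ, δ}, {γ, ε}, {δ, ε}, {α, β, γ}, {α, β, δ}, {α, β, ε}, {γ, δ, ε}, {α, β, γ, δ}, {α, β, γ, ε}, {α, β, δ, ε}, S }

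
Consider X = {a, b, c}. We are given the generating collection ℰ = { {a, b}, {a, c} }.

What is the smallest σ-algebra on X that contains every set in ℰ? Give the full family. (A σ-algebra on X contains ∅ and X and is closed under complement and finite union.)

σ(ℰ) (8 sets): { ∅, {a}, {b}, {c}, {a, b}, {a, c}, {b, c}, X }

Working:
Initial family (4 sets): { ∅, {a, b}, {a, c}, X }.
Pass 1: 2 new —
  {b}  = complement {a, c}
  {c}  = complement {a, b}
  — 6 sets.
Pass 2: +1 →
  {b, c}  = {c} ∪ {b}
  — 7 sets.
Pass 3 adds 1:
  {a}  = complement {b, c}
  — 8 sets.
Pass 4: closed — nothing new.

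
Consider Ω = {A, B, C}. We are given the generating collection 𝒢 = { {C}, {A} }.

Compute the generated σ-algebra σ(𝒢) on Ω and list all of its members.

σ(𝒢) = { {}, {A}, {B}, {C}, {A, B}, {A, C}, {B, C}, Ω }

Trace:
Start: 𝒢 ∪ {∅, Ω} = { {}, {A}, {C}, Ω }.
Pass 1: +3 →
  {A, B}  = {C}ᶜ
  {A, C}  = {C} ∪ {A}
  {B, C}  = {A}ᶜ
  — 7 sets.
Pass 2 adds 1:
  {B}  = {A, C}ᶜ
  — 8 sets.
Pass 3: closed — nothing new.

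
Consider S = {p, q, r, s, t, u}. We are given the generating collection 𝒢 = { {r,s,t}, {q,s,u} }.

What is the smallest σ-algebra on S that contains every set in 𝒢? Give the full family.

σ(𝒢) (16 sets): { {}, {p}, {s}, {p,s}, {q,u}, {r,t}, {p,q,u}, {p,r,t}, {q,s,u}, {r,s,t}, {p,q,s,u}, {p,r,s,t}, {q,r,t,u}, {p,q,r,t,u}, {q,r,s,t,u}, S }

Check:
Start: 𝒢 ∪ {∅, S} = { {}, {q,s,u}, {r,s,t}, S }.
Iteration 1: 3 new —
  {p,q,u}  = {r,s,t}ᶜ
  {p,r,t}  = {q,s,u}ᶜ
  {q,r,s,t,u}  = {q,s,u} ∪ {r,s,t}
  (now 7)
Iteration 2: 4 new —
  {p}  = {q,r,s,t,u}ᶜ
  {p,q,s,u}  = {q,s,u} ∪ {p,q,u}
  {p,r,s,t}  = {r,s,t} ∪ {p,r,t}
  {p,q,r,t,u}  = {p,r,t} ∪ {p,q,u}
  (now 11)
Iteration 3: 3 new —
  {s}  = {p,q,r,t,u}ᶜ
  {q,u}  = {p,r,s,t}ᶜ
  {r,t}  = {p,q,s,u}ᶜ
  (now 14)
Iteration 4: 2 new —
  {p,s}  = {p} ∪ {s}
  {q,r,t,u}  = {r,t} ∪ {q,u}
  (now 16)
After Iteration 5 the family is unchanged; done.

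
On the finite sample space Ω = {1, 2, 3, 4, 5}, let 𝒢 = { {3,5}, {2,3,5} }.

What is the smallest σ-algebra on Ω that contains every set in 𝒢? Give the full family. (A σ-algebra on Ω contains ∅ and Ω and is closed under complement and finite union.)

Begin from { ∅, {3,5}, {2,3,5}, Ω } (that is, 𝒢 plus ∅ and Ω).
Step 1. New:
  {1,4}  = Ω∖{2,3,5}
  {1,2,4}  = Ω∖{3,5}
  (now 6)
Step 2 (1 new):
  {1,3,4,5}  = {1,4} ∪ {3,5}
  (now 7)
Step 3 adds 1:
  {2}  = Ω∖{1,3,4,5}
  (now 8)
Step 4: no new sets; the family is a σ-algebra.

|σ(𝒢)| = 8.  σ(𝒢) = { ∅, {2}, {1,4}, {3,5}, {1,2,4}, {2,3,5}, {1,3,4,5}, Ω }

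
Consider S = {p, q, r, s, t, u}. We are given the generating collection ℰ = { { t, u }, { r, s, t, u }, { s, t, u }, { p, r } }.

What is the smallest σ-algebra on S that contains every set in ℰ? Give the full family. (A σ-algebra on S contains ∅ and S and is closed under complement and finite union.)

Take S₀ = ℰ ∪ {∅, S} = { {  }, { p, r }, { t, u }, { s, t, u }, { r, s, t, u }, S }.
Iteration 1: 6 new —
  { p, q }  = S∖{ r, s, t, u }
  { p, q, r }  = S∖{ s, t, u }
  { p, q, r, s }  = S∖{ t, u }
  { p, r, t, u }  = { t, u } ∪ { p, r }
  { q, s, t, u }  = S∖{ p, r }
  { p, r, s, t, u }  = { p, r } ∪ { r, s, t, u }
  — 12 sets.
Iteration 2. New:
  { q }  = S∖{ p, r, s, t, u }
  { q, s }  = S∖{ p, r, t, u }
  { p, q, t, u }  = { t, u } ∪ { p, q }
  { p, q, r, t, u }  = { p, r, t, u } ∪ { p, q, r }
  { p, q, s, t, u }  = { p, q } ∪ { q, s, t, u }
  { q, r, s, t, u }  = { r, s, t, u } ∪ { q, s, t, u }
  — 18 sets.
Iteration 3: +6 →
  { p }  = S∖{ q, r, s, t, u }
  { r }  = S∖{ p, q, s, t, u }
  { s }  = S∖{ p, q, r, t, u }
  { r, s }  = S∖{ p, q, t, u }
  { p, q, s }  = { p, q } ∪ { q, s }
  { q, t, u }  = { t, u } ∪ { q }
  — 24 sets.
Iteration 4. New:
  { p, s }  = { p } ∪ { s }
  { q, r }  = { q } ∪ { r }
  { p, r, s }  = S∖{ q, t, u }
  { p, t, u }  = { t, u } ∪ { p }
  { q, r, s }  = { r, s } ∪ { q }
  { r, t, u }  = S∖{ p, q, s }
  { p, s, t, u }  = { p } ∪ { s, t, u }
  { q, r, t, u }  = { q, t, u } ∪ { r }
  — 32 sets.
Iteration 5: stable.

Therefore σ(ℰ) = { {  }, { p }, { q }, { r }, { s }, { p, q }, { p, r }, { p, s }, { q, r }, { q, s }, { r, s }, { t, u }, { p, q, r }, { p, q, s }, { p, r, s }, { p, t, u }, { q, r, s }, { q, t, u }, { r, t, u }, { s, t, u }, { p, q, r, s }, { p, q, t, u }, { p, r, t, u }, { p, s, t, u }, { q, r, t, u }, { q, s, t, u }, { r, s, t, u }, { p, q, r, t, u }, { p, q, s, t, u }, { p, r, s, t, u }, { q, r, s, t, u }, S } (|σ(ℰ)| = 32).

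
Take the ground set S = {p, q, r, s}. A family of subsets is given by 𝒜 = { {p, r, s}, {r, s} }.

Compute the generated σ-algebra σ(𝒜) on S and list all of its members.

σ(𝒜) = { {}, {p}, {q}, {p, q}, {r, s}, {p, r, s}, {q, r, s}, S }

Check:
Begin from { {}, {r, s}, {p, r, s}, S } (that is, 𝒜 plus ∅ and S).
Step 1: +2 →
  {q}  = complement {p, r, s}
  {p, q}  = complement {r, s}
  (now 6)
Step 2: +1 →
  {q, r, s}  = {r, s} ∪ {q}
  (now 7)
Step 3: 1 new —
  {p}  = complement {q, r, s}
  (now 8)
Step 4: closed — nothing new.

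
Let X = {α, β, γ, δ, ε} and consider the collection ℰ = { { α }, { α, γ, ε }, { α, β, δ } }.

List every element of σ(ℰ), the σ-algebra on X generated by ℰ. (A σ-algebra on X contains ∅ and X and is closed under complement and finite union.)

Initial family (5 sets): { {}, { α }, { α, β, δ }, { α, γ, ε }, X }.
Iteration 1: 3 new —
  { β, δ }  = ᶜ of { α, γ, ε }
  { γ, ε }  = ᶜ of { α, β, δ }
  { β, γ, δ, ε }  = ᶜ of { α }
  |family| = 8
Iteration 2: no new sets; the family is a σ-algebra.

Hence σ(ℰ) has 8 members: { {}, { α }, { β, δ }, { γ, ε }, { α, β, δ }, { α, γ, ε }, { β, γ, δ, ε }, X }.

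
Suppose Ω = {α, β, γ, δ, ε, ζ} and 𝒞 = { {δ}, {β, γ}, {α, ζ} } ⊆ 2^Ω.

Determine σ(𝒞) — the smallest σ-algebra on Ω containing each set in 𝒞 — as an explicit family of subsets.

Start: 𝒞 ∪ {∅, Ω} = { {}, {δ}, {α, ζ}, {β, γ}, Ω }.
Round 1: 6 new —
  {α, δ, ζ}  = {α, ζ} ∪ {δ}
  {β, γ, δ}  = {β, γ} ∪ {δ}
  {α, β, γ, ζ}  = {β, γ} ∪ {α, ζ}
  {α, δ, ε, ζ}  = Ω∖{β, γ}
  {β, γ, δ, ε}  = Ω∖{α, ζ}
  {α, β, γ, ε, ζ}  = Ω∖{δ}
  — 11 sets.
Round 2: 4 new —
  {δ, ε}  = Ω∖{α, β, γ, ζ}
  {α, ε, ζ}  = Ω∖{β, γ, δ}
  {β, γ, ε}  = Ω∖{α, δ, ζ}
  {α, β, γ, δ, ζ}  = {β, γ, δ} ∪ {α, ζ}
  — 15 sets.
Round 3. New:
  {ε}  = Ω∖{α, β, γ, δ, ζ}
  — 16 sets.
Round 4: already closed under ᶜ and ∪.

Therefore σ(𝒞) = { {}, {δ}, {ε}, {α, ζ}, {β, γ}, {δ, ε}, {α, δ, ζ}, {α, ε, ζ}, {β, γ, δ}, {β, γ, ε}, {α, β, γ, ζ}, {α, δ, ε, ζ}, {β, γ, δ, ε}, {α, β, γ, δ, ζ}, {α, β, γ, ε, ζ}, Ω } (|σ(𝒞)| = 16).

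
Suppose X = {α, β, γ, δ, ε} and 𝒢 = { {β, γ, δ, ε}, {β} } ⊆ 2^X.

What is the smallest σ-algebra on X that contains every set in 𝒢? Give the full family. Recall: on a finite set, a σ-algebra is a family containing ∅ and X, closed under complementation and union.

Answer: σ(𝒢) = { ∅, {α}, {β}, {α, β}, {γ, δ, ε}, {α, γ, δ, ε}, {β, γ, δ, ε}, X }

Trace:
Seed the family with 𝒢 together with ∅ and X: { ∅, {β}, {β, γ, δ, ε}, X }.
Pass 1 adds 2:
  {α}  = {β, γ, δ, ε}ᶜ
  {α, γ, δ, ε}  = {β}ᶜ
Pass 2: +1 →
  {α, β}  = {β} ∪ {α}
Pass 3: 1 new —
  {γ, δ, ε}  = {α, β}ᶜ
Pass 4 adds nothing — fixpoint reached.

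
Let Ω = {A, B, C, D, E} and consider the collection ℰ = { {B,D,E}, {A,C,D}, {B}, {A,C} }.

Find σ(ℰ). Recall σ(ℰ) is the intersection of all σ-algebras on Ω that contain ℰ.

Initial family (6 sets): { ∅, {B}, {A,C}, {A,C,D}, {B,D,E}, Ω }.
Step 1: 4 new —
  {B,E}  = {A,C,D}ᶜ
  {A,B,C}  = {A,C} ∪ {B}
  {A,B,C,D}  = {A,C,D} ∪ {B}
  {A,C,D,E}  = {B}ᶜ
  |family| = 10
Step 2. New:
  {E}  = {A,B,C,D}ᶜ
  {D,E}  = {A,B,C}ᶜ
  {A,B,C,E}  = {B,E} ∪ {A,B,C}
  |family| = 13
Step 3. New:
  {D}  = {A,B,C,E}ᶜ
  {A,C,E}  = {A,C} ∪ {E}
  |family| = 15
Step 4. New:
  {B,D}  = {A,C,E}ᶜ
  |family| = 16
Step 5 adds nothing — fixpoint reached.

Hence σ(ℰ) has 16 members: { ∅, {B}, {D}, {E}, {A,C}, {B,D}, {B,E}, {D,E}, {A,B,C}, {A,C,D}, {A,C,E}, {B,D,E}, {A,B,C,D}, {A,B,C,E}, {A,C,D,E}, Ω }.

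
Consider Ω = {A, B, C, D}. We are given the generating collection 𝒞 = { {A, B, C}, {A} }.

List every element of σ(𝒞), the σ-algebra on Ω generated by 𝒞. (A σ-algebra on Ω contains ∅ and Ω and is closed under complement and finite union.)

Take S₀ = 𝒞 ∪ {∅, Ω} = { ∅, {A}, {A, B, C}, Ω }.
Pass 1. New:
  {D}  = complement {A, B, C}
  {B, C, D}  = complement {A}
  |family| = 6
Pass 2 adds 1:
  {A, D}  = {D} ∪ {A}
  |family| = 7
Pass 3: +1 →
  {B, C}  = complement {A, D}
  |family| = 8
Pass 4: no new sets; the family is a σ-algebra.

|σ(𝒞)| = 8.  σ(𝒞) = { ∅, {A}, {D}, {A, D}, {B, C}, {A, B, C}, {B, C, D}, Ω }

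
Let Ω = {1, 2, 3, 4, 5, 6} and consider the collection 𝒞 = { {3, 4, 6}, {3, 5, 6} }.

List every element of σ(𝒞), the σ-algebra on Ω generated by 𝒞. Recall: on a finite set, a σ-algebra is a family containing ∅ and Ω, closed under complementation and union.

Begin from { {}, {3, 4, 6}, {3, 5, 6}, Ω } (that is, 𝒞 plus ∅ and Ω).
Pass 1 adds 3:
  {1, 2, 4}  = {3, 5, 6}ᶜ
  {1, 2, 5}  = {3, 4, 6}ᶜ
  {3, 4, 5, 6}  = {3, 4, 6} ∪ {3, 5, 6}
Pass 2: +4 →
  {1, 2}  = {3, 4, 5, 6}ᶜ
  {1, 2, 4, 5}  = {1, 2, 5} ∪ {1, 2, 4}
  {1, 2, 3, 4, 6}  = {3, 4, 6} ∪ {1, 2, 4}
  {1, 2, 3, 5, 6}  = {1, 2, 5} ∪ {3, 5, 6}
Pass 3 adds 3:
  {4}  = {1, 2, 3, 5, 6}ᶜ
  {5}  = {1, 2, 3, 4, 6}ᶜ
  {3, 6}  = {1, 2, 4, 5}ᶜ
Pass 4 adds 2:
  {4, 5}  = {4} ∪ {5}
  {1, 2, 3, 6}  = {1, 2} ∪ {3, 6}
After Pass 5 the family is unchanged; done.

Hence σ(𝒞) has 16 members: { {}, {4}, {5}, {1, 2}, {3, 6}, {4, 5}, {1, 2, 4}, {1, 2, 5}, {3, 4, 6}, {3, 5, 6}, {1, 2, 3, 6}, {1, 2, 4, 5}, {3, 4, 5, 6}, {1, 2, 3, 4, 6}, {1, 2, 3, 5, 6}, Ω }.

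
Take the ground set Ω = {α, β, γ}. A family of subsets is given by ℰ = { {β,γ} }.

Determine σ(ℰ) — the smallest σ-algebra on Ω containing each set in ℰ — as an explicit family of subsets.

Take S₀ = ℰ ∪ {∅, Ω} = { {}, {β,γ}, Ω }.
Step 1. New:
  {α}  = {β,γ}ᶜ
  [4 total]
Step 2: already closed under ᶜ and ∪.

Hence σ(ℰ) has 4 members: { {}, {α}, {β,γ}, Ω }.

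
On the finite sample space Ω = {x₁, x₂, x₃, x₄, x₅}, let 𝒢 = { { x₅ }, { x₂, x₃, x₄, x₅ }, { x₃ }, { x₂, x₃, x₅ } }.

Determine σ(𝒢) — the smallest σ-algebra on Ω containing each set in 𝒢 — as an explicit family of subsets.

|σ(𝒢)| = 32.  σ(𝒢) = { {}, { x₁ }, { x₂ }, { x₃ }, { x₄ }, { x₅ }, { x₁, x₂ }, { x₁, x₃ }, { x₁, x₄ }, { x₁, x₅ }, { x₂, x₃ }, { x₂, x₄ }, { x₂, x₅ }, { x₃, x₄ }, { x₃, x₅ }, { x₄, x₅ }, { x₁, x₂, x₃ }, { x₁, x₂, x₄ }, { x₁, x₂, x₅ }, { x₁, x₃, x₄ }, { x₁, x₃, x₅ }, { x₁, x₄, x₅ }, { x₂, x₃, x₄ }, { x₂, x₃, x₅ }, { x₂, x₄, x₅ }, { x₃, x₄, x₅ }, { x₁, x₂, x₃, x₄ }, { x₁, x₂, x₃, x₅ }, { x₁, x₂, x₄, x₅ }, { x₁, x₃, x₄, x₅ }, { x₂, x₃, x₄, x₅ }, Ω }

Check:
Begin from { {}, { x₃ }, { x₅ }, { x₂, x₃, x₅ }, { x₂, x₃, x₄, x₅ }, Ω } (that is, 𝒢 plus ∅ and Ω).
Step 1 (5 new):
  { x₁ }  = complement { x₂, x₃, x₄, x₅ }
  { x₁, x₄ }  = complement { x₂, x₃, x₅ }
  { x₃, x₅ }  = { x₃ } ∪ { x₅ }
  { x₁, x₂, x₃, x₄ }  = complement { x₅ }
  { x₁, x₂, x₄, x₅ }  = complement { x₃ }
  |family| = 11
Step 2 adds 8:
  { x₁, x₃ }  = { x₃ } ∪ { x₁ }
  { x₁, x₅ }  = { x₅ } ∪ { x₁ }
  { x₁, x₂, x₄ }  = complement { x₃, x₅ }
  { x₁, x₃, x₄ }  = { x₃ } ∪ { x₁, x₄ }
  { x₁, x₃, x₅ }  = { x₃, x₅ } ∪ { x₁ }
  { x₁, x₄, x₅ }  = { x₅ } ∪ { x₁, x₄ }
  { x₁, x₂, x₃, x₅ }  = { x₂, x₃, x₅ } ∪ { x₁ }
  { x₁, x₃, x₄, x₅ }  = { x₁, x₄ } ∪ { x₃, x₅ }
  |family| = 19
Step 3. New:
  { x₂ }  = complement { x₁, x₃, x₄, x₅ }
  { x₄ }  = complement { x₁, x₂, x₃, x₅ }
  { x₂, x₃ }  = complement { x₁, x₄, x₅ }
  { x₂, x₄ }  = complement { x₁, x₃, x₅ }
  { x₂, x₅ }  = complement { x₁, x₃, x₄ }
  { x₂, x₃, x₄ }  = complement { x₁, x₅ }
  { x₂, x₄, x₅ }  = complement { x₁, x₃ }
  |family| = 26
Step 4 adds 6:
  { x₁, x₂ }  = { x₂ } ∪ { x₁ }
  { x₃, x₄ }  = { x₃ } ∪ { x₄ }
  { x₄, x₅ }  = { x₅ } ∪ { x₄ }
  { x₁, x₂, x₃ }  = { x₂ } ∪ { x₁, x₃ }
  { x₁, x₂, x₅ }  = { x₂, x₅ } ∪ { x₁, x₅ }
  { x₃, x₄, x₅ }  = { x₄ } ∪ { x₃, x₅ }
  |family| = 32
Step 5: closed — nothing new.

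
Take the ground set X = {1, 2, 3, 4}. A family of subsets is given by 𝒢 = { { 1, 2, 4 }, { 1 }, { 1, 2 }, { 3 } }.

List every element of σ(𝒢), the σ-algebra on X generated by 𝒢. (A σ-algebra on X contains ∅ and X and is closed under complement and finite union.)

σ(𝒢) = { {  }, { 1 }, { 2 }, { 3 }, { 4 }, { 1, 2 }, { 1, 3 }, { 1, 4 }, { 2, 3 }, { 2, 4 }, { 3, 4 }, { 1, 2, 3 }, { 1, 2, 4 }, { 1, 3, 4 }, { 2, 3, 4 }, X }

Trace:
Start: 𝒢 ∪ {∅, X} = { {  }, { 1 }, { 3 }, { 1, 2 }, { 1, 2, 4 }, X }.
Step 1 adds 4:
  { 1, 3 }  = { 3 } ∪ { 1 }
  { 3, 4 }  = { 1, 2 }ᶜ
  { 1, 2, 3 }  = { 3 } ∪ { 1, 2 }
  { 2, 3, 4 }  = { 1 }ᶜ
  [10 total]
Step 2. New:
  { 4 }  = { 1, 2, 3 }ᶜ
  { 2, 4 }  = { 1, 3 }ᶜ
  { 1, 3, 4 }  = { 3, 4 } ∪ { 1, 3 }
  [13 total]
Step 3: 2 new —
  { 2 }  = { 1, 3, 4 }ᶜ
  { 1, 4 }  = { 4 } ∪ { 1 }
  [15 total]
Step 4 (1 new):
  { 2, 3 }  = { 1, 4 }ᶜ
  [16 total]
Step 5: no new sets; the family is a σ-algebra.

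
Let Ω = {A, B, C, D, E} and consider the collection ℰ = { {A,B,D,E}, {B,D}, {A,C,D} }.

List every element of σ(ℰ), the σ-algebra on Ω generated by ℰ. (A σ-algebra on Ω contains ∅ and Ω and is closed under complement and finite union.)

Seed the family with ℰ together with ∅ and Ω: { ∅, {B,D}, {A,C,D}, {A,B,D,E}, Ω }.
Step 1 adds 4:
  {C}  = ᶜ of {A,B,D,E}
  {B,E}  = ᶜ of {A,C,D}
  {A,C,E}  = ᶜ of {B,D}
  {A,B,C,D}  = {A,C,D} ∪ {B,D}
  — 9 sets.
Step 2: 6 new —
  {E}  = ᶜ of {A,B,C,D}
  {B,C,D}  = {C} ∪ {B,D}
  {B,C,E}  = {B,E} ∪ {C}
  {B,D,E}  = {B,E} ∪ {B,D}
  {A,B,C,E}  = {B,E} ∪ {A,C,E}
  {A,C,D,E}  = {A,C,E} ∪ {A,C,D}
  — 15 sets.
Step 3: +7 →
  {B}  = ᶜ of {A,C,D,E}
  {D}  = ᶜ of {A,B,C,E}
  {A,C}  = ᶜ of {B,D,E}
  {A,D}  = ᶜ of {B,C,E}
  {A,E}  = ᶜ of {B,C,D}
  {C,E}  = {C} ∪ {E}
  {B,C,D,E}  = {C} ∪ {B,D,E}
  — 22 sets.
Step 4. New:
  {A}  = ᶜ of {B,C,D,E}
  {B,C}  = {B} ∪ {C}
  {C,D}  = {C} ∪ {D}
  {D,E}  = {E} ∪ {D}
  {A,B,C}  = {B} ∪ {A,C}
  {A,B,D}  = ᶜ of {C,E}
  {A,B,E}  = {B,E} ∪ {A,E}
  {A,D,E}  = {A,D} ∪ {A,E}
  {C,D,E}  = {C,E} ∪ {D}
  — 31 sets.
Step 5 (1 new):
  {A,B}  = ᶜ of {C,D,E}
  — 32 sets.
Step 6: already closed under ᶜ and ∪.

Hence σ(ℰ) has 32 members: { ∅, {A}, {B}, {C}, {D}, {E}, {A,B}, {A,C}, {A,D}, {A,E}, {B,C}, {B,D}, {B,E}, {C,D}, {C,E}, {D,E}, {A,B,C}, {A,B,D}, {A,B,E}, {A,C,D}, {A,C,E}, {A,D,E}, {B,C,D}, {B,C,E}, {B,D,E}, {C,D,E}, {A,B,C,D}, {A,B,C,E}, {A,B,D,E}, {A,C,D,E}, {B,C,D,E}, Ω }.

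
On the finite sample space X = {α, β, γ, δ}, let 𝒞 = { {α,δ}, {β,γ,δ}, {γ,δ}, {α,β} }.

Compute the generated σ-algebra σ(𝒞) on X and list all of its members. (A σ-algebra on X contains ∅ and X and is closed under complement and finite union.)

Start: 𝒞 ∪ {∅, X} = { ∅, {α,β}, {α,δ}, {γ,δ}, {β,γ,δ}, X }.
Pass 1. New:
  {α}  = {β,γ,δ}ᶜ
  {β,γ}  = {α,δ}ᶜ
  {α,β,δ}  = {α,δ} ∪ {α,β}
  {α,γ,δ}  = {γ,δ} ∪ {α,δ}
  — 10 sets.
Pass 2 adds 3:
  {β}  = {α,γ,δ}ᶜ
  {γ}  = {α,β,δ}ᶜ
  {α,β,γ}  = {α,β} ∪ {β,γ}
  — 13 sets.
Pass 3 adds 2:
  {δ}  = {α,β,γ}ᶜ
  {α,γ}  = {γ} ∪ {α}
  — 15 sets.
Pass 4: +1 →
  {β,δ}  = {α,γ}ᶜ
  — 16 sets.
Pass 5: closed — nothing new.

|σ(𝒞)| = 16.  σ(𝒞) = { ∅, {α}, {β}, {γ}, {δ}, {α,β}, {α,γ}, {α,δ}, {β,γ}, {β,δ}, {γ,δ}, {α,β,γ}, {α,β,δ}, {α,γ,δ}, {β,γ,δ}, X }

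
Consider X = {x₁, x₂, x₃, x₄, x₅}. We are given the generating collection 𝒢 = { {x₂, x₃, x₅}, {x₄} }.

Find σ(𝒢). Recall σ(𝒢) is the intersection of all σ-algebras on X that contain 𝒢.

|σ(𝒢)| = 8.  σ(𝒢) = { ∅, {x₁}, {x₄}, {x₁, x₄}, {x₂, x₃, x₅}, {x₁, x₂, x₃, x₅}, {x₂, x₃, x₄, x₅}, X }

Derivation:
Seed the family with 𝒢 together with ∅ and X: { ∅, {x₄}, {x₂, x₃, x₅}, X }.
Iteration 1. New:
  {x₁, x₄}  = X∖{x₂, x₃, x₅}
  {x₁, x₂, x₃, x₅}  = X∖{x₄}
  {x₂, x₃, x₄, x₅}  = {x₄} ∪ {x₂, x₃, x₅}
Iteration 2: 1 new —
  {x₁}  = X∖{x₂, x₃, x₄, x₅}
Iteration 3: already closed under ᶜ and ∪.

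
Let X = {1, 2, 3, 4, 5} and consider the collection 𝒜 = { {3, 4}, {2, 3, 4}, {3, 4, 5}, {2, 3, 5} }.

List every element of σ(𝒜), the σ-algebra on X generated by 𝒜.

Seed the family with 𝒜 together with ∅ and X: { {}, {3, 4}, {2, 3, 4}, {2, 3, 5}, {3, 4, 5}, X }.
Iteration 1: +5 →
  {1, 2}  = {3, 4, 5}ᶜ
  {1, 4}  = {2, 3, 5}ᶜ
  {1, 5}  = {2, 3, 4}ᶜ
  {1, 2, 5}  = {3, 4}ᶜ
  {2, 3, 4, 5}  = {3, 4, 5} ∪ {2, 3, 5}
  [11 total]
Iteration 2 (8 new):
  {1}  = {2, 3, 4, 5}ᶜ
  {1, 2, 4}  = {1, 2} ∪ {1, 4}
  {1, 3, 4}  = {3, 4} ∪ {1, 4}
  {1, 4, 5}  = {1, 4} ∪ {1, 5}
  {1, 2, 3, 4}  = {3, 4} ∪ {1, 2}
  {1, 2, 3, 5}  = {1, 2} ∪ {2, 3, 5}
  {1, 2, 4, 5}  = {1, 2, 5} ∪ {1, 4}
  {1, 3, 4, 5}  = {3, 4, 5} ∪ {1, 4}
  [19 total]
Iteration 3: +7 →
  {2}  = {1, 3, 4, 5}ᶜ
  {3}  = {1, 2, 4, 5}ᶜ
  {4}  = {1, 2, 3, 5}ᶜ
  {5}  = {1, 2, 3, 4}ᶜ
  {2, 3}  = {1, 4, 5}ᶜ
  {2, 5}  = {1, 3, 4}ᶜ
  {3, 5}  = {1, 2, 4}ᶜ
  [26 total]
Iteration 4. New:
  {1, 3}  = {3} ∪ {1}
  {2, 4}  = {2} ∪ {4}
  {4, 5}  = {5} ∪ {4}
  {1, 2, 3}  = {1, 2} ∪ {3}
  {1, 3, 5}  = {3} ∪ {1, 5}
  {2, 4, 5}  = {2, 5} ∪ {4}
  [32 total]
After Iteration 5 the family is unchanged; done.

Hence σ(𝒜) has 32 members: { {}, {1}, {2}, {3}, {4}, {5}, {1, 2}, {1, 3}, {1, 4}, {1, 5}, {2, 3}, {2, 4}, {2, 5}, {3, 4}, {3, 5}, {4, 5}, {1, 2, 3}, {1, 2, 4}, {1, 2, 5}, {1, 3, 4}, {1, 3, 5}, {1, 4, 5}, {2, 3, 4}, {2, 3, 5}, {2, 4, 5}, {3, 4, 5}, {1, 2, 3, 4}, {1, 2, 3, 5}, {1, 2, 4, 5}, {1, 3, 4, 5}, {2, 3, 4, 5}, X }.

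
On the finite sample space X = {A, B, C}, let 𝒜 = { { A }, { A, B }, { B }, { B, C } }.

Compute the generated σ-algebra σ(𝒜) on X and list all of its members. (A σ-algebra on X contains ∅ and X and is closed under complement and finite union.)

Answer: σ(𝒜) = { {  }, { A }, { B }, { C }, { A, B }, { A, C }, { B, C }, X }

Working:
Take S₀ = 𝒜 ∪ {∅, X} = { {  }, { A }, { B }, { A, B }, { B, C }, X }.
Step 1: 2 new —
  { C }  = { A, B }ᶜ
  { A, C }  = { B }ᶜ
  [8 total]
Step 2: stable.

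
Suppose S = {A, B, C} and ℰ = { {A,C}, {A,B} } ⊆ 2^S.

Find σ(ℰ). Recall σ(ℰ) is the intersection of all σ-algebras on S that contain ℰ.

Seed the family with ℰ together with ∅ and S: { ∅, {A,B}, {A,C}, S }.
Pass 1. New:
  {B}  = S∖{A,C}
  {C}  = S∖{A,B}
  [6 total]
Pass 2 (1 new):
  {B,C}  = {C} ∪ {B}
  [7 total]
Pass 3 (1 new):
  {A}  = S∖{B,C}
  [8 total]
Pass 4: stable.

Therefore σ(ℰ) = { ∅, {A}, {B}, {C}, {A,B}, {A,C}, {B,C}, S } (|σ(ℰ)| = 8).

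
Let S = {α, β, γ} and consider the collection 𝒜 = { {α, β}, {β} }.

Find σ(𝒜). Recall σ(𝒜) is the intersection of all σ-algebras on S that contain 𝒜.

Answer: σ(𝒜) = { ∅, {α}, {β}, {γ}, {α, β}, {α, γ}, {β, γ}, S }

Check:
Start: 𝒜 ∪ {∅, S} = { ∅, {β}, {α, β}, S }.
Iteration 1: +2 →
  {γ}  = S∖{α, β}
  {α, γ}  = S∖{β}
  |family| = 6
Iteration 2. New:
  {β, γ}  = {γ} ∪ {β}
  |family| = 7
Iteration 3: +1 →
  {α}  = S∖{β, γ}
  |family| = 8
Iteration 4: closed — nothing new.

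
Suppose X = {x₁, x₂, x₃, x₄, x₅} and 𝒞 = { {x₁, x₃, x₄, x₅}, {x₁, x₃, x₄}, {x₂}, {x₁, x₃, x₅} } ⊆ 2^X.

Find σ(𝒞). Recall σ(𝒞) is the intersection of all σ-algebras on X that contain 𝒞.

|σ(𝒞)| = 16.  σ(𝒞) = { {}, {x₂}, {x₄}, {x₅}, {x₁, x₃}, {x₂, x₄}, {x₂, x₅}, {x₄, x₅}, {x₁, x₂, x₃}, {x₁, x₃, x₄}, {x₁, x₃, x₅}, {x₂, x₄, x₅}, {x₁, x₂, x₃, x₄}, {x₁, x₂, x₃, x₅}, {x₁, x₃, x₄, x₅}, X }

Check:
Begin from { {}, {x₂}, {x₁, x₃, x₄}, {x₁, x₃, x₅}, {x₁, x₃, x₄, x₅}, X } (that is, 𝒞 plus ∅ and X).
Round 1: +4 →
  {x₂, x₄}  = X∖{x₁, x₃, x₅}
  {x₂, x₅}  = X∖{x₁, x₃, x₄}
  {x₁, x₂, x₃, x₄}  = {x₁, x₃, x₄} ∪ {x₂}
  {x₁, x₂, x₃, x₅}  = {x₁, x₃, x₅} ∪ {x₂}
  [10 total]
Round 2 (3 new):
  {x₄}  = X∖{x₁, x₂, x₃, x₅}
  {x₅}  = X∖{x₁, x₂, x₃, x₄}
  {x₂, x₄, x₅}  = {x₂, x₅} ∪ {x₂, x₄}
  [13 total]
Round 3: 2 new —
  {x₁, x₃}  = X∖{x₂, x₄, x₅}
  {x₄, x₅}  = {x₄} ∪ {x₅}
  [15 total]
Round 4 adds 1:
  {x₁, x₂, x₃}  = X∖{x₄, x₅}
  [16 total]
Round 5: already closed under ᶜ and ∪.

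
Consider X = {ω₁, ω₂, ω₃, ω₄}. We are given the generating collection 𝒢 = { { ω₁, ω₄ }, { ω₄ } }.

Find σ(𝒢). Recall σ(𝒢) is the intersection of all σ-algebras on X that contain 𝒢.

Answer: σ(𝒢) = { {}, { ω₁ }, { ω₄ }, { ω₁, ω₄ }, { ω₂, ω₃ }, { ω₁, ω₂, ω₃ }, { ω₂, ω₃, ω₄ }, X }

Working:
Initial family (4 sets): { {}, { ω₄ }, { ω₁, ω₄ }, X }.
Iteration 1 adds 2:
  { ω₂, ω₃ }  = complement { ω₁, ω₄ }
  { ω₁, ω₂, ω₃ }  = complement { ω₄ }
Iteration 2: +1 →
  { ω₂, ω₃, ω₄ }  = { ω₂, ω₃ } ∪ { ω₄ }
Iteration 3. New:
  { ω₁ }  = complement { ω₂, ω₃, ω₄ }
Iteration 4: closed — nothing new.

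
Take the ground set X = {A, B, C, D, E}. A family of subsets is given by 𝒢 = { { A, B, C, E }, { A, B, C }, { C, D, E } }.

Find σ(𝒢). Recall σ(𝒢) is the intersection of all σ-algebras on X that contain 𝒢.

Initial family (5 sets): { {  }, { A, B, C }, { C, D, E }, { A, B, C, E }, X }.
Pass 1 adds 3:
  { D }  = complement { A, B, C, E }
  { A, B }  = complement { C, D, E }
  { D, E }  = complement { A, B, C }
  |family| = 8
Pass 2 (3 new):
  { A, B, D }  = { D } ∪ { A, B }
  { A, B, C, D }  = { D } ∪ { A, B, C }
  { A, B, D, E }  = { D, E } ∪ { A, B }
  |family| = 11
Pass 3. New:
  { C }  = complement { A, B, D, E }
  { E }  = complement { A, B, C, D }
  { C, E }  = complement { A, B, D }
  |family| = 14
Pass 4 (2 new):
  { C, D }  = { C } ∪ { D }
  { A, B, E }  = { A, B } ∪ { E }
  |family| = 16
Pass 5: stable.

σ(𝒢) = { {  }, { C }, { D }, { E }, { A, B }, { C, D }, { C, E }, { D, E }, { A, B, C }, { A, B, D }, { A, B, E }, { C, D, E }, { A, B, C, D }, { A, B, C, E }, { A, B, D, E }, X }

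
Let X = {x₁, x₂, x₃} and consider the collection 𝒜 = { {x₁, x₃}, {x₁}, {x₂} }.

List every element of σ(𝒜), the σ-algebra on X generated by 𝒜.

Answer: σ(𝒜) = { ∅, {x₁}, {x₂}, {x₃}, {x₁, x₂}, {x₁, x₃}, {x₂, x₃}, X }

Check:
Initial family (5 sets): { ∅, {x₁}, {x₂}, {x₁, x₃}, X }.
Step 1: +2 →
  {x₁, x₂}  = {x₂} ∪ {x₁}
  {x₂, x₃}  = complement {x₁}
  — 7 sets.
Step 2 adds 1:
  {x₃}  = complement {x₁, x₂}
  — 8 sets.
Step 3: no new sets; the family is a σ-algebra.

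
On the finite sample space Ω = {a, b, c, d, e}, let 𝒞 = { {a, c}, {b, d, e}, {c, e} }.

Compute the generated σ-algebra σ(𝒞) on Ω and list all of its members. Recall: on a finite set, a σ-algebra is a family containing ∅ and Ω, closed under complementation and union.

Take S₀ = 𝒞 ∪ {∅, Ω} = { {}, {a, c}, {c, e}, {b, d, e}, Ω }.
Pass 1. New:
  {a, b, d}  = Ω∖{c, e}
  {a, c, e}  = {a, c} ∪ {c, e}
  {b, c, d, e}  = {c, e} ∪ {b, d, e}
  |family| = 8
Pass 2: 4 new —
  {a}  = Ω∖{b, c, d, e}
  {b, d}  = Ω∖{a, c, e}
  {a, b, c, d}  = {a, c} ∪ {a, b, d}
  {a, b, d, e}  = {a, b, d} ∪ {b, d, e}
  |family| = 12
Pass 3: 2 new —
  {c}  = Ω∖{a, b, d, e}
  {e}  = Ω∖{a, b, c, d}
  |family| = 14
Pass 4 (2 new):
  {a, e}  = {e} ∪ {a}
  {b, c, d}  = {c} ∪ {b, d}
  |family| = 16
After Pass 5 the family is unchanged; done.

σ(𝒞) = { {}, {a}, {c}, {e}, {a, c}, {a, e}, {b, d}, {c, e}, {a, b, d}, {a, c, e}, {b, c, d}, {b, d, e}, {a, b, c, d}, {a, b, d, e}, {b, c, d, e}, Ω }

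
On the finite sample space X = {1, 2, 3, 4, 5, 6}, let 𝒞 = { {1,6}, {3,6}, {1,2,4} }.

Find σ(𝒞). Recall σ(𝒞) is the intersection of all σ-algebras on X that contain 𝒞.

|σ(𝒞)| = 32.  σ(𝒞) = { {}, {1}, {3}, {5}, {6}, {1,3}, {1,5}, {1,6}, {2,4}, {3,5}, {3,6}, {5,6}, {1,2,4}, {1,3,5}, {1,3,6}, {1,5,6}, {2,3,4}, {2,4,5}, {2,4,6}, {3,5,6}, {1,2,3,4}, {1,2,4,5}, {1,2,4,6}, {1,3,5,6}, {2,3,4,5}, {2,3,4,6}, {2,4,5,6}, {1,2,3,4,5}, {1,2,3,4,6}, {1,2,4,5,6}, {2,3,4,5,6}, X }

Working:
Begin from { {}, {1,6}, {3,6}, {1,2,4}, X } (that is, 𝒞 plus ∅ and X).
Round 1: 6 new —
  {1,3,6}  = {3,6} ∪ {1,6}
  {3,5,6}  = X∖{1,2,4}
  {1,2,4,5}  = X∖{3,6}
  {1,2,4,6}  = {1,6} ∪ {1,2,4}
  {2,3,4,5}  = X∖{1,6}
  {1,2,3,4,6}  = {3,6} ∪ {1,2,4}
  (now 11)
Round 2 (7 new):
  {5}  = X∖{1,2,3,4,6}
  {3,5}  = X∖{1,2,4,6}
  {2,4,5}  = X∖{1,3,6}
  {1,3,5,6}  = {1,3,6} ∪ {3,5,6}
  {1,2,3,4,5}  = {2,3,4,5} ∪ {1,2,4,5}
  {1,2,4,5,6}  = {1,2,4,6} ∪ {1,2,4,5}
  {2,3,4,5,6}  = {2,3,4,5} ∪ {3,5,6}
  (now 18)
Round 3: 5 new —
  {1}  = X∖{2,3,4,5,6}
  {3}  = X∖{1,2,4,5,6}
  {6}  = X∖{1,2,3,4,5}
  {2,4}  = X∖{1,3,5,6}
  {1,5,6}  = {1,6} ∪ {5}
  (now 23)
Round 4 adds 9:
  {1,3}  = {3} ∪ {1}
  {1,5}  = {5} ∪ {1}
  {5,6}  = {6} ∪ {5}
  {1,3,5}  = {3,5} ∪ {1}
  {2,3,4}  = X∖{1,5,6}
  {2,4,6}  = {6} ∪ {2,4}
  {1,2,3,4}  = {1,2,4} ∪ {3}
  {2,3,4,6}  = {3,6} ∪ {2,4}
  {2,4,5,6}  = {6} ∪ {2,4,5}
  (now 32)
After Round 5 the family is unchanged; done.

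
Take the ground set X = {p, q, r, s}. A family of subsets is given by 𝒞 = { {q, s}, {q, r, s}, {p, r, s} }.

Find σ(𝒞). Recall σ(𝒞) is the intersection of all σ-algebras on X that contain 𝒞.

Take S₀ = 𝒞 ∪ {∅, X} = { {}, {q, s}, {p, r, s}, {q, r, s}, X }.
Pass 1: +3 →
  {p}  = {q, r, s}ᶜ
  {q}  = {p, r, s}ᶜ
  {p, r}  = {q, s}ᶜ
  — 8 sets.
Pass 2: +3 →
  {p, q}  = {q} ∪ {p}
  {p, q, r}  = {q} ∪ {p, r}
  {p, q, s}  = {q, s} ∪ {p}
  — 11 sets.
Pass 3 adds 3:
  {r}  = {p, q, s}ᶜ
  {s}  = {p, q, r}ᶜ
  {r, s}  = {p, q}ᶜ
  — 14 sets.
Pass 4 (2 new):
  {p, s}  = {s} ∪ {p}
  {q, r}  = {r} ∪ {q}
  — 16 sets.
Pass 5: already closed under ᶜ and ∪.

Therefore σ(𝒞) = { {}, {p}, {q}, {r}, {s}, {p, q}, {p, r}, {p, s}, {q, r}, {q, s}, {r, s}, {p, q, r}, {p, q, s}, {p, r, s}, {q, r, s}, X } (|σ(𝒞)| = 16).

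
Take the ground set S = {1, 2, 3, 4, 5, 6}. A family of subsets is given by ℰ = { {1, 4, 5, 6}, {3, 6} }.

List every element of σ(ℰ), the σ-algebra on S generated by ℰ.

Answer: σ(ℰ) = { ∅, {2}, {3}, {6}, {2, 3}, {2, 6}, {3, 6}, {1, 4, 5}, {2, 3, 6}, {1, 2, 4, 5}, {1, 3, 4, 5}, {1, 4, 5, 6}, {1, 2, 3, 4, 5}, {1, 2, 4, 5, 6}, {1, 3, 4, 5, 6}, S }

Derivation:
Seed the family with ℰ together with ∅ and S: { ∅, {3, 6}, {1, 4, 5, 6}, S }.
Iteration 1 adds 3:
  {2, 3}  = ᶜ of {1, 4, 5, 6}
  {1, 2, 4, 5}  = ᶜ of {3, 6}
  {1, 3, 4, 5, 6}  = {1, 4, 5, 6} ∪ {3, 6}
  (now 7)
Iteration 2. New:
  {2}  = ᶜ of {1, 3, 4, 5, 6}
  {2, 3, 6}  = {2, 3} ∪ {3, 6}
  {1, 2, 3, 4, 5}  = {2, 3} ∪ {1, 2, 4, 5}
  {1, 2, 4, 5, 6}  = {1, 4, 5, 6} ∪ {1, 2, 4, 5}
  (now 11)
Iteration 3: 3 new —
  {3}  = ᶜ of {1, 2, 4, 5, 6}
  {6}  = ᶜ of {1, 2, 3, 4, 5}
  {1, 4, 5}  = ᶜ of {2, 3, 6}
  (now 14)
Iteration 4: 2 new —
  {2, 6}  = {2} ∪ {6}
  {1, 3, 4, 5}  = {1, 4, 5} ∪ {3}
  (now 16)
Iteration 5 adds nothing — fixpoint reached.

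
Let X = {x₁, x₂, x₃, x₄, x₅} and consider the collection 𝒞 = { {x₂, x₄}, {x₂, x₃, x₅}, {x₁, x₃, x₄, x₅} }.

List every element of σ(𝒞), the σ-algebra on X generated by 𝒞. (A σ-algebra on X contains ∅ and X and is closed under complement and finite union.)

Start: 𝒞 ∪ {∅, X} = { {}, {x₂, x₄}, {x₂, x₃, x₅}, {x₁, x₃, x₄, x₅}, X }.
Round 1: +4 →
  {x₂}  = ᶜ of {x₁, x₃, x₄, x₅}
  {x₁, x₄}  = ᶜ of {x₂, x₃, x₅}
  {x₁, x₃, x₅}  = ᶜ of {x₂, x₄}
  {x₂, x₃, x₄, x₅}  = {x₂, x₃, x₅} ∪ {x₂, x₄}
  (now 9)
Round 2 adds 3:
  {x₁}  = ᶜ of {x₂, x₃, x₄, x₅}
  {x₁, x₂, x₄}  = {x₂} ∪ {x₁, x₄}
  {x₁, x₂, x₃, x₅}  = {x₁, x₃, x₅} ∪ {x₂}
  (now 12)
Round 3: +3 →
  {x₄}  = ᶜ of {x₁, x₂, x₃, x₅}
  {x₁, x₂}  = {x₂} ∪ {x₁}
  {x₃, x₅}  = ᶜ of {x₁, x₂, x₄}
  (now 15)
Round 4 (1 new):
  {x₃, x₄, x₅}  = ᶜ of {x₁, x₂}
  (now 16)
Round 5: stable.

σ(𝒞) = { {}, {x₁}, {x₂}, {x₄}, {x₁, x₂}, {x₁, x₄}, {x₂, x₄}, {x₃, x₅}, {x₁, x₂, x₄}, {x₁, x₃, x₅}, {x₂, x₃, x₅}, {x₃, x₄, x₅}, {x₁, x₂, x₃, x₅}, {x₁, x₃, x₄, x₅}, {x₂, x₃, x₄, x₅}, X }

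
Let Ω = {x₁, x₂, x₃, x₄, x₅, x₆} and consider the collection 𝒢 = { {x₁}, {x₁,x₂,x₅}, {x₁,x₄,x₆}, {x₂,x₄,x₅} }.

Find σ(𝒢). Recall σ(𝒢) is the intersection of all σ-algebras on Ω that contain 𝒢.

Answer: σ(𝒢) = { {}, {x₁}, {x₃}, {x₄}, {x₆}, {x₁,x₃}, {x₁,x₄}, {x₁,x₆}, {x₂,x₅}, {x₃,x₄}, {x₃,x₆}, {x₄,x₆}, {x₁,x₂,x₅}, {x₁,x₃,x₄}, {x₁,x₃,x₆}, {x₁,x₄,x₆}, {x₂,x₃,x₅}, {x₂,x₄,x₅}, {x₂,x₅,x₆}, {x₃,x₄,x₆}, {x₁,x₂,x₃,x₅}, {x₁,x₂,x₄,x₅}, {x₁,x₂,x₅,x₆}, {x₁,x₃,x₄,x₆}, {x₂,x₃,x₄,x₅}, {x₂,x₃,x₅,x₆}, {x₂,x₄,x₅,x₆}, {x₁,x₂,x₃,x₄,x₅}, {x₁,x₂,x₃,x₅,x₆}, {x₁,x₂,x₄,x₅,x₆}, {x₂,x₃,x₄,x₅,x₆}, Ω }

Derivation:
Take S₀ = 𝒢 ∪ {∅, Ω} = { {}, {x₁}, {x₁,x₂,x₅}, {x₁,x₄,x₆}, {x₂,x₄,x₅}, Ω }.
Round 1 adds 6:
  {x₁,x₃,x₆}  = complement {x₂,x₄,x₅}
  {x₂,x₃,x₅}  = complement {x₁,x₄,x₆}
  {x₃,x₄,x₆}  = complement {x₁,x₂,x₅}
  {x₁,x₂,x₄,x₅}  = {x₁,x₂,x₅} ∪ {x₂,x₄,x₅}
  {x₁,x₂,x₄,x₅,x₆}  = {x₁,x₂,x₅} ∪ {x₁,x₄,x₆}
  {x₂,x₃,x₄,x₅,x₆}  = complement {x₁}
  |family| = 12
Round 2 adds 7:
  {x₃}  = complement {x₁,x₂,x₄,x₅,x₆}
  {x₃,x₆}  = complement {x₁,x₂,x₄,x₅}
  {x₁,x₂,x₃,x₅}  = {x₁,x₂,x₅} ∪ {x₂,x₃,x₅}
  {x₁,x₃,x₄,x₆}  = {x₁,x₃,x₆} ∪ {x₁,x₄,x₆}
  {x₂,x₃,x₄,x₅}  = {x₂,x₃,x₅} ∪ {x₂,x₄,x₅}
  {x₁,x₂,x₃,x₄,x₅}  = {x₁,x₂,x₄,x₅} ∪ {x₂,x₃,x₅}
  {x₁,x₂,x₃,x₅,x₆}  = {x₁,x₃,x₆} ∪ {x₁,x₂,x₅}
  |family| = 19
Round 3. New:
  {x₄}  = complement {x₁,x₂,x₃,x₅,x₆}
  {x₆}  = complement {x₁,x₂,x₃,x₄,x₅}
  {x₁,x₃}  = {x₃} ∪ {x₁}
  {x₁,x₆}  = complement {x₂,x₃,x₄,x₅}
  {x₂,x₅}  = complement {x₁,x₃,x₄,x₆}
  {x₄,x₆}  = complement {x₁,x₂,x₃,x₅}
  {x₂,x₃,x₅,x₆}  = {x₂,x₃,x₅} ∪ {x₃,x₆}
  |family| = 26
Round 4: 6 new —
  {x₁,x₄}  = complement {x₂,x₃,x₅,x₆}
  {x₃,x₄}  = {x₃} ∪ {x₄}
  {x₁,x₃,x₄}  = {x₁,x₃} ∪ {x₄}
  {x₂,x₅,x₆}  = {x₂,x₅} ∪ {x₆}
  {x₁,x₂,x₅,x₆}  = {x₂,x₅} ∪ {x₁,x₆}
  {x₂,x₄,x₅,x₆}  = complement {x₁,x₃}
  |family| = 32
After Round 5 the family is unchanged; done.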